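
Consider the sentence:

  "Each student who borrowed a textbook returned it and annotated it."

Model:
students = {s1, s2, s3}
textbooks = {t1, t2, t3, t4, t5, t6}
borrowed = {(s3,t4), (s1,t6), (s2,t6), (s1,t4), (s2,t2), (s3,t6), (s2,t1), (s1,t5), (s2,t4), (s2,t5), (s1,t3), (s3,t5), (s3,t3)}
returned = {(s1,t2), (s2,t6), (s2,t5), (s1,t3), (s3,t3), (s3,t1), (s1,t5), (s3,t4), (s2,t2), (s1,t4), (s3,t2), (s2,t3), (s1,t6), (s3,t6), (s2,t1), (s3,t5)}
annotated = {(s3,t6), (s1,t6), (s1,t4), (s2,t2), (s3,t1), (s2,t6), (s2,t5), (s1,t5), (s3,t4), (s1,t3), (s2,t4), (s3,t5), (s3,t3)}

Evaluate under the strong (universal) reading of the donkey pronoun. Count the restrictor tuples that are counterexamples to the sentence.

2

"it" takes "a textbook" as antecedent — a donkey pronoun bound across the clause boundary.
Strong reading: for every (s,t) with borrowed(s,t), returned(s,t) ∧ annotated(s,t).
Restrictor pairs: (s1,t3) ✓  (s1,t4) ✓  (s1,t5) ✓  (s1,t6) ✓  (s2,t1) ✗  (s2,t2) ✓  (s2,t4) ✗  (s2,t5) ✓  (s2,t6) ✓  (s3,t3) ✓  (s3,t4) ✓  (s3,t5) ✓  (s3,t6) ✓
Counterexamples (restrictor pairs failing the scope): 2.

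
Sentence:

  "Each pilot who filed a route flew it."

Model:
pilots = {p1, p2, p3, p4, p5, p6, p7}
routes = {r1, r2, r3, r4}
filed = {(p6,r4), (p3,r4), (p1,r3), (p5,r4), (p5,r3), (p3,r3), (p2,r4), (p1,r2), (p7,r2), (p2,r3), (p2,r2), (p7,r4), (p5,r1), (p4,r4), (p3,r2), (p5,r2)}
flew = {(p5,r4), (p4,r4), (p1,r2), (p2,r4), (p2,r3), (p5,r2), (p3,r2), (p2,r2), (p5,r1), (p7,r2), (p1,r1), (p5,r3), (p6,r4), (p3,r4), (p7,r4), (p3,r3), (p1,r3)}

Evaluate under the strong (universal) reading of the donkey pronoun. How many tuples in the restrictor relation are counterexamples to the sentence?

0

"it" takes "a route" as antecedent — a donkey pronoun bound across the clause boundary.
Strong reading: for every (p,r) with filed(p,r), flew(p,r).
Restrictor pairs: (p1,r2) ✓  (p1,r3) ✓  (p2,r2) ✓  (p2,r3) ✓  (p2,r4) ✓  (p3,r2) ✓  (p3,r3) ✓  (p3,r4) ✓  (p4,r4) ✓  (p5,r1) ✓  (p5,r2) ✓  (p5,r3) ✓  (p5,r4) ✓  (p6,r4) ✓  (p7,r2) ✓  (p7,r4) ✓
Counterexamples (restrictor pairs failing the scope): 0.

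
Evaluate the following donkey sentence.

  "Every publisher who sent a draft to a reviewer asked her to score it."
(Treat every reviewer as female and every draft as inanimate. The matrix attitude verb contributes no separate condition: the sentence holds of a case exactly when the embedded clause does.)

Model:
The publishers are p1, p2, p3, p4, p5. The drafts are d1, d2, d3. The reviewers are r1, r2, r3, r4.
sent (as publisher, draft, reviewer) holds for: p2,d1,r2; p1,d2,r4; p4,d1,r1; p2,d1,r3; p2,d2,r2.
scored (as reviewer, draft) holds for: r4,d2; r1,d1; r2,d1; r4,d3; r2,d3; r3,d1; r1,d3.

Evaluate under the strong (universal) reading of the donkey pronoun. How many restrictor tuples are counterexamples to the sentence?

1

"her" takes "a reviewer" as antecedent and "it" takes "a draft"; both are donkey pronouns co-varying with the restrictor.
Strong reading: for every (p,d,r) with sent(p,d,r), scored(r,d).
Restrictor triples: (p1,d2,r4)→scored(r4,d2) ✓  (p2,d1,r2)→scored(r2,d1) ✓  (p2,d1,r3)→scored(r3,d1) ✓  (p2,d2,r2)→scored(r2,d2) ✗  (p4,d1,r1)→scored(r1,d1) ✓
Counterexamples (restrictor triples failing the scope): 1.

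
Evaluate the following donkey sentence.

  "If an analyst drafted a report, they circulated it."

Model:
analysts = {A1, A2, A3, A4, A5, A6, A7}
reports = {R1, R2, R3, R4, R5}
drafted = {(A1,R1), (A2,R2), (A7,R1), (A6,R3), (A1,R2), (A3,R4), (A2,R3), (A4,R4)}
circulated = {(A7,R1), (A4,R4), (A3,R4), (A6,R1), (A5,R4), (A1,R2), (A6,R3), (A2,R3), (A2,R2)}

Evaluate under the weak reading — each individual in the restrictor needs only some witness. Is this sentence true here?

"it" takes "a report" as antecedent — a donkey pronoun bound across the clause boundary.
Weak reading: every analyst a with some drafted-report has at least one drafted-report r such that circulated(a,r).
Per analyst: A1:✓  A2:✓  A3:✓  A4:✓  A6:✓  A7:✓
Every analyst in the restrictor has a witness.

True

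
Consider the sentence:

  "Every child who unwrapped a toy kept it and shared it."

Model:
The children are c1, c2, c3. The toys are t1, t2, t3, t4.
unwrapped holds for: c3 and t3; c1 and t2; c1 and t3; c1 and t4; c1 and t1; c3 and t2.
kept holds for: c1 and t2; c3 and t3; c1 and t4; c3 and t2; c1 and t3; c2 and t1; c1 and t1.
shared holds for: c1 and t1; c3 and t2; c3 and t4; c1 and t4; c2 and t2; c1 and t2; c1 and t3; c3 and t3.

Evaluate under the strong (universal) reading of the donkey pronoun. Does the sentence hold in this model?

"it" takes "a toy" as antecedent — a donkey pronoun bound across the clause boundary.
Strong reading: for every (c,t) with unwrapped(c,t), kept(c,t) ∧ shared(c,t).
Restrictor pairs: (c1,t1) ✓  (c1,t2) ✓  (c1,t3) ✓  (c1,t4) ✓  (c3,t2) ✓  (c3,t3) ✓
Every restrictor pair satisfies the scope.

True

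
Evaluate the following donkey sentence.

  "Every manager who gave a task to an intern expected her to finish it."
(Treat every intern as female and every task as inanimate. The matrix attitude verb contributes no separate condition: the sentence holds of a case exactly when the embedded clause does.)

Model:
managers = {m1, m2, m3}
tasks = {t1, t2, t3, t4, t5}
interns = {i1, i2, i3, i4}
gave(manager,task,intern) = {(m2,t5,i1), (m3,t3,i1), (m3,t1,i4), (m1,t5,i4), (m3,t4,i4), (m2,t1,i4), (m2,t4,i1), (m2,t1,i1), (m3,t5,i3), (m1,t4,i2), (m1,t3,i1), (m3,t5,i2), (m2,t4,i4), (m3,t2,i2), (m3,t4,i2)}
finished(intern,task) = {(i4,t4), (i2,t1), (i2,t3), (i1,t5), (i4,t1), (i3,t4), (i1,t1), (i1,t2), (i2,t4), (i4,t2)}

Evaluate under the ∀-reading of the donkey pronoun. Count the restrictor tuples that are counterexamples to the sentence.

"her" takes "an intern" as antecedent and "it" takes "a task"; both are donkey pronouns co-varying with the restrictor.
Strong reading: for every (m,t,i) with gave(m,t,i), finished(i,t).
Restrictor triples: (m1,t3,i1)→finished(i1,t3) ✗  (m1,t4,i2)→finished(i2,t4) ✓  (m1,t5,i4)→finished(i4,t5) ✗  (m2,t1,i1)→finished(i1,t1) ✓  (m2,t1,i4)→finished(i4,t1) ✓  (m2,t4,i1)→finished(i1,t4) ✗  (m2,t4,i4)→finished(i4,t4) ✓  (m2,t5,i1)→finished(i1,t5) ✓  (m3,t1,i4)→finished(i4,t1) ✓  (m3,t2,i2)→finished(i2,t2) ✗  (m3,t3,i1)→finished(i1,t3) ✗  (m3,t4,i2)→finished(i2,t4) ✓  (m3,t4,i4)→finished(i4,t4) ✓  (m3,t5,i2)→finished(i2,t5) ✗  (m3,t5,i3)→finished(i3,t5) ✗
Counterexamples (restrictor triples failing the scope): 7.

7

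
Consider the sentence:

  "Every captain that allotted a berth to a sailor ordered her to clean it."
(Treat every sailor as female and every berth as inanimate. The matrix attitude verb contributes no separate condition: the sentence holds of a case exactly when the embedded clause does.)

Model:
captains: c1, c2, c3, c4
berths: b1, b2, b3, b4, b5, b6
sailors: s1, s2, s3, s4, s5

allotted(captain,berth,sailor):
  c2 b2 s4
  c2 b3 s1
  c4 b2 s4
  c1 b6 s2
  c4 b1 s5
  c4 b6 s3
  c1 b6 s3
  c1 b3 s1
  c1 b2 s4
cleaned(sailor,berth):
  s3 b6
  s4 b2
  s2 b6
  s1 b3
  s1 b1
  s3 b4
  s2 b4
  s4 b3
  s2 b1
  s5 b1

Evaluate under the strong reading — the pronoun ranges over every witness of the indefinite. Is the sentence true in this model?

"her" takes "a sailor" as antecedent and "it" takes "a berth"; both are donkey pronouns co-varying with the restrictor.
Strong reading: for every (c,b,s) with allotted(c,b,s), cleaned(s,b).
Restrictor triples: (c1,b2,s4)→cleaned(s4,b2) ✓  (c1,b3,s1)→cleaned(s1,b3) ✓  (c1,b6,s2)→cleaned(s2,b6) ✓  (c1,b6,s3)→cleaned(s3,b6) ✓  (c2,b2,s4)→cleaned(s4,b2) ✓  (c2,b3,s1)→cleaned(s1,b3) ✓  (c4,b1,s5)→cleaned(s5,b1) ✓  (c4,b2,s4)→cleaned(s4,b2) ✓  (c4,b6,s3)→cleaned(s3,b6) ✓
Every restrictor triple satisfies the scope.

True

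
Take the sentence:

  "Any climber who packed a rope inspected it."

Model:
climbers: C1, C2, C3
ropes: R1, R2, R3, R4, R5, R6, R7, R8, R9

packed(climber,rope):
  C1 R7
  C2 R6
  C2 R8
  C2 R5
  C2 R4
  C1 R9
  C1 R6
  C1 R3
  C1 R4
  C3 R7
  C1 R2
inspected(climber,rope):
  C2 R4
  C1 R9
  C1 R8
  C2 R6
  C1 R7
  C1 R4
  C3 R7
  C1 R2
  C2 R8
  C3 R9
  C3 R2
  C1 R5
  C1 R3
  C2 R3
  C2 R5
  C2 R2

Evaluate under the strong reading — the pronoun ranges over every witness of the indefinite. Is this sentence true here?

"it" takes "a rope" as antecedent — a donkey pronoun bound across the clause boundary.
Strong reading: for every (c,r) with packed(c,r), inspected(c,r).
Restrictor pairs: (C1,R2) ✓  (C1,R3) ✓  (C1,R4) ✓  (C1,R6) ✗  (C1,R7) ✓  (C1,R9) ✓  (C2,R4) ✓  (C2,R5) ✓  (C2,R6) ✓  (C2,R8) ✓  (C3,R7) ✓
Counterexample: (C1,R6) is in packed but fails the scope.

False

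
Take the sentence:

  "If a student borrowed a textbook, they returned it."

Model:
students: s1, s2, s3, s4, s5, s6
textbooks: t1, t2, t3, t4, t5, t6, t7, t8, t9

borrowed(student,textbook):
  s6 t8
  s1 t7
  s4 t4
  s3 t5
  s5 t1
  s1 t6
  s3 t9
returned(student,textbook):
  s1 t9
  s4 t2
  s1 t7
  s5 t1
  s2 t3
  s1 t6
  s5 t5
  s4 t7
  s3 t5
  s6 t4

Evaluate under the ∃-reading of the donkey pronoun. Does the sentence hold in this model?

"it" takes "a textbook" as antecedent — a donkey pronoun bound across the clause boundary.
Weak reading: every student s with some borrowed-textbook has at least one borrowed-textbook t such that returned(s,t).
Per student: s1:✓  s3:✓  s4:✗  s5:✓  s6:✗
s4 has no witness among its borrowed-textbooks.

False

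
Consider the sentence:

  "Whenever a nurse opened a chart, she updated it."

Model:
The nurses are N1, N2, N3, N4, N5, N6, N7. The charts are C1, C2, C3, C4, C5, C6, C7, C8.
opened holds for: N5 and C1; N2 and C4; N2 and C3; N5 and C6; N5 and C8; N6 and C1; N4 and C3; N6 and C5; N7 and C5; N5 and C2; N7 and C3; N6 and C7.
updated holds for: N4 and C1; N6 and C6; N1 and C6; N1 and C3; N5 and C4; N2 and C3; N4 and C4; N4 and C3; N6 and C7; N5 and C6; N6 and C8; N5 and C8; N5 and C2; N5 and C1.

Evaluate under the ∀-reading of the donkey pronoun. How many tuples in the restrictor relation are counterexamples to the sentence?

"it" takes "a chart" as antecedent — a donkey pronoun bound across the clause boundary.
Strong reading: for every (n,c) with opened(n,c), updated(n,c).
Restrictor pairs: (N2,C3) ✓  (N2,C4) ✗  (N4,C3) ✓  (N5,C1) ✓  (N5,C2) ✓  (N5,C6) ✓  (N5,C8) ✓  (N6,C1) ✗  (N6,C5) ✗  (N6,C7) ✓  (N7,C3) ✗  (N7,C5) ✗
Counterexamples (restrictor pairs failing the scope): 5.

5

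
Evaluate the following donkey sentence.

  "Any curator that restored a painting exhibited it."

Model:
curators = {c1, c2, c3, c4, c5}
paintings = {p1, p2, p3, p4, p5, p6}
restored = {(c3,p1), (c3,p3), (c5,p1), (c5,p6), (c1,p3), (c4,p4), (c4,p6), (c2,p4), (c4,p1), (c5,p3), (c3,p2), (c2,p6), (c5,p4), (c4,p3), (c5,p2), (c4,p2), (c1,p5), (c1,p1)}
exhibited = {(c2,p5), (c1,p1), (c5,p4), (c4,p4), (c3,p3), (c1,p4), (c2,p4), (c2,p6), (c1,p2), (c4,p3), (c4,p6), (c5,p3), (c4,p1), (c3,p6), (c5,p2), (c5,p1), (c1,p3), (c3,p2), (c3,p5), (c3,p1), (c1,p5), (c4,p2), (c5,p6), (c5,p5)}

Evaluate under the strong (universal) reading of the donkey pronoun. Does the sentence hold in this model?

"it" takes "a painting" as antecedent — a donkey pronoun bound across the clause boundary.
Strong reading: for every (c,p) with restored(c,p), exhibited(c,p).
Restrictor pairs: (c1,p1) ✓  (c1,p3) ✓  (c1,p5) ✓  (c2,p4) ✓  (c2,p6) ✓  (c3,p1) ✓  (c3,p2) ✓  (c3,p3) ✓  (c4,p1) ✓  (c4,p2) ✓  (c4,p3) ✓  (c4,p4) ✓  (c4,p6) ✓  (c5,p1) ✓  (c5,p2) ✓  (c5,p3) ✓  (c5,p4) ✓  (c5,p6) ✓
Every restrictor pair satisfies the scope.

True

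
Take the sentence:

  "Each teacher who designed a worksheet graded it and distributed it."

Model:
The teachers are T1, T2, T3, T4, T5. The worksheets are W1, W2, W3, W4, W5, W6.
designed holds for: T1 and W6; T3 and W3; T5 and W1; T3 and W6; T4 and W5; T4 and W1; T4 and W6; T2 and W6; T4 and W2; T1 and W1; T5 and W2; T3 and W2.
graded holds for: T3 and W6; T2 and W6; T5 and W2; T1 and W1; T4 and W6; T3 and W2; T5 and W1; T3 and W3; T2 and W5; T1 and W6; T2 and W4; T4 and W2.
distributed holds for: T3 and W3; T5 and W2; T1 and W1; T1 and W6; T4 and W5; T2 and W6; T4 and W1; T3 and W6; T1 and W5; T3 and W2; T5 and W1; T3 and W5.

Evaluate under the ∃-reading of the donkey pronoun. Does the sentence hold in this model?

"it" takes "a worksheet" as antecedent — a donkey pronoun bound across the clause boundary.
Weak reading: every teacher t with some designed-worksheet has at least one designed-worksheet w such that graded(t,w) ∧ distributed(t,w).
Per teacher: T1:✓  T2:✓  T3:✓  T4:✗  T5:✓
T4 has no witness among its designed-worksheets.

False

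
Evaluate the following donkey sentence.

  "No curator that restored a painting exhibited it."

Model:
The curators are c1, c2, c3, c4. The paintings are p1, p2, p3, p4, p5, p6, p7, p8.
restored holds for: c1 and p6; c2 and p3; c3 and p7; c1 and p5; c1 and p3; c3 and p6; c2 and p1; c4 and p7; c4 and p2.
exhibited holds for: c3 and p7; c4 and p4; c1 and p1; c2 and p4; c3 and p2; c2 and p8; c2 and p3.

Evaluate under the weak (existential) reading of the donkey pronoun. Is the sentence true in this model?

"it" takes "a painting" as antecedent — a donkey pronoun bound across the clause boundary.
Truth condition: for no (c,p) with restored(c,p) does exhibited(c,p) hold.
Restrictor pairs — does the scope hold? (c1,p3):fails  (c1,p5):fails  (c1,p6):fails  (c2,p1):fails  (c2,p3):holds  (c3,p6):fails  (c3,p7):holds  (c4,p2):fails  (c4,p7):fails
Scope holds for 2 pair(s), so the sentence is false.

False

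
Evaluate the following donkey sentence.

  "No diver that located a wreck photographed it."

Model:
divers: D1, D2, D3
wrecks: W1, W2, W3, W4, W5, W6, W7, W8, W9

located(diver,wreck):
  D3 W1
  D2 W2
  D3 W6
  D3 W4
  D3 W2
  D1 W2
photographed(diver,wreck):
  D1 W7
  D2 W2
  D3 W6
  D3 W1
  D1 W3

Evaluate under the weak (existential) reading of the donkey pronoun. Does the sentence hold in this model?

False

"it" takes "a wreck" as antecedent — a donkey pronoun bound across the clause boundary.
Truth condition: for no (d,w) with located(d,w) does photographed(d,w) hold.
Restrictor pairs — does the scope hold? (D1,W2):fails  (D2,W2):holds  (D3,W1):holds  (D3,W2):fails  (D3,W4):fails  (D3,W6):holds
Scope holds for 3 pair(s), so the sentence is false.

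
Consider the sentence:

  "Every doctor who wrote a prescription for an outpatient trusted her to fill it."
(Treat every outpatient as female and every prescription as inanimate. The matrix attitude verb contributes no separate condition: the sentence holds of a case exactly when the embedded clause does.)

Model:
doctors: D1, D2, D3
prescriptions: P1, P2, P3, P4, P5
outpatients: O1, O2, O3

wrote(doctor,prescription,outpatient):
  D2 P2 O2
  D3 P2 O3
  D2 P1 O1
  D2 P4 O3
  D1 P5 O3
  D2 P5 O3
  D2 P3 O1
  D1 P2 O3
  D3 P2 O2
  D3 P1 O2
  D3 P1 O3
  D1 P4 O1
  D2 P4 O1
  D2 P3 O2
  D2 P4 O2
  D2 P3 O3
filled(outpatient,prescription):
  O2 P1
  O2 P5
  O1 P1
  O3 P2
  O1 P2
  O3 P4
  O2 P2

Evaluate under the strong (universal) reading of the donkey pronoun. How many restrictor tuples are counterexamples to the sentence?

"her" takes "an outpatient" as antecedent and "it" takes "a prescription"; both are donkey pronouns co-varying with the restrictor.
Strong reading: for every (d,p,o) with wrote(d,p,o), filled(o,p).
Restrictor triples: (D1,P2,O3)→filled(O3,P2) ✓  (D1,P4,O1)→filled(O1,P4) ✗  (D1,P5,O3)→filled(O3,P5) ✗  (D2,P1,O1)→filled(O1,P1) ✓  (D2,P2,O2)→filled(O2,P2) ✓  (D2,P3,O1)→filled(O1,P3) ✗  (D2,P3,O2)→filled(O2,P3) ✗  (D2,P3,O3)→filled(O3,P3) ✗  (D2,P4,O1)→filled(O1,P4) ✗  (D2,P4,O2)→filled(O2,P4) ✗  (D2,P4,O3)→filled(O3,P4) ✓  (D2,P5,O3)→filled(O3,P5) ✗  (D3,P1,O2)→filled(O2,P1) ✓  (D3,P1,O3)→filled(O3,P1) ✗  (D3,P2,O2)→filled(O2,P2) ✓  (D3,P2,O3)→filled(O3,P2) ✓
Counterexamples (restrictor triples failing the scope): 9.

9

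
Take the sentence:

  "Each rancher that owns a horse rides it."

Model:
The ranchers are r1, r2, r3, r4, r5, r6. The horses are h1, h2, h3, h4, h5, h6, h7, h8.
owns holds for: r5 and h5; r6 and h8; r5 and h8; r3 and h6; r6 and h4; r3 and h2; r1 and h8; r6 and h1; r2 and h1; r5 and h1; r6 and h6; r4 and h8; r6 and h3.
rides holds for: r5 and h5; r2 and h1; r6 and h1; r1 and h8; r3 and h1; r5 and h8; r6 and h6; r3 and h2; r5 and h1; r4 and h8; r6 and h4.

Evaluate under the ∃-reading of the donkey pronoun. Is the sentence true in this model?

"it" takes "a horse" as antecedent — a donkey pronoun bound across the clause boundary.
Weak reading: every rancher r with some owns-horse has at least one owns-horse h such that rides(r,h).
Per rancher: r1:✓  r2:✓  r3:✓  r4:✓  r5:✓  r6:✓
Every rancher in the restrictor has a witness.

True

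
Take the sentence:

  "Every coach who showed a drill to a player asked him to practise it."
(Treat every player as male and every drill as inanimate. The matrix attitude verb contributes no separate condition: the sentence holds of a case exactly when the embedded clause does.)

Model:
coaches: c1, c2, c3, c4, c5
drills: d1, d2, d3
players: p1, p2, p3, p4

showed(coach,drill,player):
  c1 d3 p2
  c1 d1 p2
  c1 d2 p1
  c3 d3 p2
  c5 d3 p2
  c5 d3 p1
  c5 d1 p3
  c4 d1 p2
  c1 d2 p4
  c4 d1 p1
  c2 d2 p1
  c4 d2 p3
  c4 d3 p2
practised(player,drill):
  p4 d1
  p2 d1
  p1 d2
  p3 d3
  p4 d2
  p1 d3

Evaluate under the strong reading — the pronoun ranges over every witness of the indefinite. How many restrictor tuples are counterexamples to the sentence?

"him" takes "a player" as antecedent and "it" takes "a drill"; both are donkey pronouns co-varying with the restrictor.
Strong reading: for every (c,d,p) with showed(c,d,p), practised(p,d).
Restrictor triples: (c1,d1,p2)→practised(p2,d1) ✓  (c1,d2,p1)→practised(p1,d2) ✓  (c1,d2,p4)→practised(p4,d2) ✓  (c1,d3,p2)→practised(p2,d3) ✗  (c2,d2,p1)→practised(p1,d2) ✓  (c3,d3,p2)→practised(p2,d3) ✗  (c4,d1,p1)→practised(p1,d1) ✗  (c4,d1,p2)→practised(p2,d1) ✓  (c4,d2,p3)→practised(p3,d2) ✗  (c4,d3,p2)→practised(p2,d3) ✗  (c5,d1,p3)→practised(p3,d1) ✗  (c5,d3,p1)→practised(p1,d3) ✓  (c5,d3,p2)→practised(p2,d3) ✗
Counterexamples (restrictor triples failing the scope): 7.

7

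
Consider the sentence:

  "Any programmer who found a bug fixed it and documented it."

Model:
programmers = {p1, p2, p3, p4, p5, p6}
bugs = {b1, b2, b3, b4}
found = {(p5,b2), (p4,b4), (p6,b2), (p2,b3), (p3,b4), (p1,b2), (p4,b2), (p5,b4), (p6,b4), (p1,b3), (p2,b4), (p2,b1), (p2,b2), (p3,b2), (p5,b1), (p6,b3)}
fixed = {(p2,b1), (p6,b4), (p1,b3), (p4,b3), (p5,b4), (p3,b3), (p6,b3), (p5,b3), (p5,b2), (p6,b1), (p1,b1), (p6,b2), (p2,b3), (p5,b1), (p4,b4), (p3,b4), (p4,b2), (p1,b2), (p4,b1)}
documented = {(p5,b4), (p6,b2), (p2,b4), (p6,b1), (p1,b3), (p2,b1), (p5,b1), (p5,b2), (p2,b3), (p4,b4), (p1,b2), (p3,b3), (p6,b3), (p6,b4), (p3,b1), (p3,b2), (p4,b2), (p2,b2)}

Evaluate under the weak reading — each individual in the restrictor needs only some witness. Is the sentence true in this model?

False

"it" takes "a bug" as antecedent — a donkey pronoun bound across the clause boundary.
Weak reading: every programmer p with some found-bug has at least one found-bug b such that fixed(p,b) ∧ documented(p,b).
Per programmer: p1:✓  p2:✓  p3:✗  p4:✓  p5:✓  p6:✓
p3 has no witness among its found-bugs.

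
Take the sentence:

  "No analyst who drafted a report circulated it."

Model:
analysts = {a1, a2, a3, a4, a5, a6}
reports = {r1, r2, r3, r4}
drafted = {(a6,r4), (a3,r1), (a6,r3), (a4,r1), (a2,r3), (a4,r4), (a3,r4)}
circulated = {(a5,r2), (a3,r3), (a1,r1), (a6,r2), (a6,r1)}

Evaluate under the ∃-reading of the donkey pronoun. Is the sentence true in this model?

"it" takes "a report" as antecedent — a donkey pronoun bound across the clause boundary.
Truth condition: for no (a,r) with drafted(a,r) does circulated(a,r) hold.
Restrictor pairs — does the scope hold? (a2,r3):fails  (a3,r1):fails  (a3,r4):fails  (a4,r1):fails  (a4,r4):fails  (a6,r3):fails  (a6,r4):fails
Scope holds for no restrictor pair, so the sentence is true.

True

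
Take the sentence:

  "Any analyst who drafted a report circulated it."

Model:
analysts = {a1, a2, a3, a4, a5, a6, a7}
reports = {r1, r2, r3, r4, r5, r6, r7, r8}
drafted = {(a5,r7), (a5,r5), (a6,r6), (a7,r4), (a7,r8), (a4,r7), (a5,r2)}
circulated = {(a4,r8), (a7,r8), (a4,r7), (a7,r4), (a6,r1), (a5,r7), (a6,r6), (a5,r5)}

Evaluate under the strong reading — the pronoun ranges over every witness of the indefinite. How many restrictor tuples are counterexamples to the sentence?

"it" takes "a report" as antecedent — a donkey pronoun bound across the clause boundary.
Strong reading: for every (a,r) with drafted(a,r), circulated(a,r).
Restrictor pairs: (a4,r7) ✓  (a5,r2) ✗  (a5,r5) ✓  (a5,r7) ✓  (a6,r6) ✓  (a7,r4) ✓  (a7,r8) ✓
Counterexamples (restrictor pairs failing the scope): 1.

1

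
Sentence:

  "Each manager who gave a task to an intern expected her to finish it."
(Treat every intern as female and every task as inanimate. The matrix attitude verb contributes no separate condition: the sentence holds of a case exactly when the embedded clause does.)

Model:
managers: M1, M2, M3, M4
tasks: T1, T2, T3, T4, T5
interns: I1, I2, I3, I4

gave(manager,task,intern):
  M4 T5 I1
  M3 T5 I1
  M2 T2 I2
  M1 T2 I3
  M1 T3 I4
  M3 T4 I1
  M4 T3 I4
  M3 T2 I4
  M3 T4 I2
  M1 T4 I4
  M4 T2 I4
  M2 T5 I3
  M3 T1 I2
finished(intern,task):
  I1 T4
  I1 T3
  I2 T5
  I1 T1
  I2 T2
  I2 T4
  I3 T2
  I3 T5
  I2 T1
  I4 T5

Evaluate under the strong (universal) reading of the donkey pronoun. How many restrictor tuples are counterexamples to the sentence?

7

"her" takes "an intern" as antecedent and "it" takes "a task"; both are donkey pronouns co-varying with the restrictor.
Strong reading: for every (m,t,i) with gave(m,t,i), finished(i,t).
Restrictor triples: (M1,T2,I3)→finished(I3,T2) ✓  (M1,T3,I4)→finished(I4,T3) ✗  (M1,T4,I4)→finished(I4,T4) ✗  (M2,T2,I2)→finished(I2,T2) ✓  (M2,T5,I3)→finished(I3,T5) ✓  (M3,T1,I2)→finished(I2,T1) ✓  (M3,T2,I4)→finished(I4,T2) ✗  (M3,T4,I1)→finished(I1,T4) ✓  (M3,T4,I2)→finished(I2,T4) ✓  (M3,T5,I1)→finished(I1,T5) ✗  (M4,T2,I4)→finished(I4,T2) ✗  (M4,T3,I4)→finished(I4,T3) ✗  (M4,T5,I1)→finished(I1,T5) ✗
Counterexamples (restrictor triples failing the scope): 7.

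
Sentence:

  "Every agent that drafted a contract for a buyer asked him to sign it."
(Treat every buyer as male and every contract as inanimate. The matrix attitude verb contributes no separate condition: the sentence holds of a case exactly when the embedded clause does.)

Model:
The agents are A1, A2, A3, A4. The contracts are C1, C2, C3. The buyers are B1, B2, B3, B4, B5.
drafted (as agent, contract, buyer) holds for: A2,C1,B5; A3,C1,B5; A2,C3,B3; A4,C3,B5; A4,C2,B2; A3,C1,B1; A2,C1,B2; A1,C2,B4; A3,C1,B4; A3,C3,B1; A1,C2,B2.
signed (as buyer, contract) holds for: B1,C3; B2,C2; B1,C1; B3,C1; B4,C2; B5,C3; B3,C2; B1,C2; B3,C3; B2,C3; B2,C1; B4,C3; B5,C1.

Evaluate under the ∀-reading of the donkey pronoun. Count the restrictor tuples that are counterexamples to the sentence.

1

"him" takes "a buyer" as antecedent and "it" takes "a contract"; both are donkey pronouns co-varying with the restrictor.
Strong reading: for every (a,c,b) with drafted(a,c,b), signed(b,c).
Restrictor triples: (A1,C2,B2)→signed(B2,C2) ✓  (A1,C2,B4)→signed(B4,C2) ✓  (A2,C1,B2)→signed(B2,C1) ✓  (A2,C1,B5)→signed(B5,C1) ✓  (A2,C3,B3)→signed(B3,C3) ✓  (A3,C1,B1)→signed(B1,C1) ✓  (A3,C1,B4)→signed(B4,C1) ✗  (A3,C1,B5)→signed(B5,C1) ✓  (A3,C3,B1)→signed(B1,C3) ✓  (A4,C2,B2)→signed(B2,C2) ✓  (A4,C3,B5)→signed(B5,C3) ✓
Counterexamples (restrictor triples failing the scope): 1.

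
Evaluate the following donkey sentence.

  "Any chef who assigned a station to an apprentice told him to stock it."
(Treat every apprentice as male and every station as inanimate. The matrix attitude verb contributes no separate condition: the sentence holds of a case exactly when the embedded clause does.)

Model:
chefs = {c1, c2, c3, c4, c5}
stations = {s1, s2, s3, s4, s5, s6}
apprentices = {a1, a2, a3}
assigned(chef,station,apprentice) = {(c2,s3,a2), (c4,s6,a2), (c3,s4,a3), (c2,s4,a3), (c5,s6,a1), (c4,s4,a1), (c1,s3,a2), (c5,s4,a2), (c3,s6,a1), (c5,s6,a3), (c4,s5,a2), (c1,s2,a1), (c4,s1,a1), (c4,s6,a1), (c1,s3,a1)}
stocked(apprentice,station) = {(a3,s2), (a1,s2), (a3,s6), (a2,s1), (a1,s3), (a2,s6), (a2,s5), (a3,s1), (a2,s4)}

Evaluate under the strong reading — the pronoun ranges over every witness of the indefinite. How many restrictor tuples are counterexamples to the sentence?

9

"him" takes "an apprentice" as antecedent and "it" takes "a station"; both are donkey pronouns co-varying with the restrictor.
Strong reading: for every (c,s,a) with assigned(c,s,a), stocked(a,s).
Restrictor triples: (c1,s2,a1)→stocked(a1,s2) ✓  (c1,s3,a1)→stocked(a1,s3) ✓  (c1,s3,a2)→stocked(a2,s3) ✗  (c2,s3,a2)→stocked(a2,s3) ✗  (c2,s4,a3)→stocked(a3,s4) ✗  (c3,s4,a3)→stocked(a3,s4) ✗  (c3,s6,a1)→stocked(a1,s6) ✗  (c4,s1,a1)→stocked(a1,s1) ✗  (c4,s4,a1)→stocked(a1,s4) ✗  (c4,s5,a2)→stocked(a2,s5) ✓  (c4,s6,a1)→stocked(a1,s6) ✗  (c4,s6,a2)→stocked(a2,s6) ✓  (c5,s4,a2)→stocked(a2,s4) ✓  (c5,s6,a1)→stocked(a1,s6) ✗  (c5,s6,a3)→stocked(a3,s6) ✓
Counterexamples (restrictor triples failing the scope): 9.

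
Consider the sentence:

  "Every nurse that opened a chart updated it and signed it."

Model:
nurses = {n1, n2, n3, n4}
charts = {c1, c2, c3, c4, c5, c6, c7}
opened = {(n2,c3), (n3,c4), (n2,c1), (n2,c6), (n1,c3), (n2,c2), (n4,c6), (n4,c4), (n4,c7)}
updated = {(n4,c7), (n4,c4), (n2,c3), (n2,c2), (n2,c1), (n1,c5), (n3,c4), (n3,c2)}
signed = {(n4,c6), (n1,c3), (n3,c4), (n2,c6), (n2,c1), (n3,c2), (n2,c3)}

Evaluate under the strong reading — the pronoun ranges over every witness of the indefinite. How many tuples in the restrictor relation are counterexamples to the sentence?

"it" takes "a chart" as antecedent — a donkey pronoun bound across the clause boundary.
Strong reading: for every (n,c) with opened(n,c), updated(n,c) ∧ signed(n,c).
Restrictor pairs: (n1,c3) ✗  (n2,c1) ✓  (n2,c2) ✗  (n2,c3) ✓  (n2,c6) ✗  (n3,c4) ✓  (n4,c4) ✗  (n4,c6) ✗  (n4,c7) ✗
Counterexamples (restrictor pairs failing the scope): 6.

6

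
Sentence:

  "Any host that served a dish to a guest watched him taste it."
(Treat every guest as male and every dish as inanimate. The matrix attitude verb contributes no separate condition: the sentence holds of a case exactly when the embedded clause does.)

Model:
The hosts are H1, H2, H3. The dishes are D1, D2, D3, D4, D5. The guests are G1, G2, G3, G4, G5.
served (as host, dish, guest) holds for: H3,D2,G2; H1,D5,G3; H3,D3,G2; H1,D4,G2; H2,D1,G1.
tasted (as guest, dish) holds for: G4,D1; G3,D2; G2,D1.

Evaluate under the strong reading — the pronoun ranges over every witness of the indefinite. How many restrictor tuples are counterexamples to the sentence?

5

"him" takes "a guest" as antecedent and "it" takes "a dish"; both are donkey pronouns co-varying with the restrictor.
Strong reading: for every (h,d,g) with served(h,d,g), tasted(g,d).
Restrictor triples: (H1,D4,G2)→tasted(G2,D4) ✗  (H1,D5,G3)→tasted(G3,D5) ✗  (H2,D1,G1)→tasted(G1,D1) ✗  (H3,D2,G2)→tasted(G2,D2) ✗  (H3,D3,G2)→tasted(G2,D3) ✗
Counterexamples (restrictor triples failing the scope): 5.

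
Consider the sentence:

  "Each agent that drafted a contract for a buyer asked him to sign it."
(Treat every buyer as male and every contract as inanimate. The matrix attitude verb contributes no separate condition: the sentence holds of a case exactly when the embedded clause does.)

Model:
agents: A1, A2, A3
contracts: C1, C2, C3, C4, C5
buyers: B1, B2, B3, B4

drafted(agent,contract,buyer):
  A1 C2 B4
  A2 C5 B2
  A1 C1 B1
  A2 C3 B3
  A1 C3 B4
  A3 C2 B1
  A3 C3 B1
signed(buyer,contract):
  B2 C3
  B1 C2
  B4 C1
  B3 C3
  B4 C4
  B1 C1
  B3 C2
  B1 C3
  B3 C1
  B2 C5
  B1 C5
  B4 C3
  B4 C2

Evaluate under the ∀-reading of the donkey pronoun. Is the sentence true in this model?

"him" takes "a buyer" as antecedent and "it" takes "a contract"; both are donkey pronouns co-varying with the restrictor.
Strong reading: for every (a,c,b) with drafted(a,c,b), signed(b,c).
Restrictor triples: (A1,C1,B1)→signed(B1,C1) ✓  (A1,C2,B4)→signed(B4,C2) ✓  (A1,C3,B4)→signed(B4,C3) ✓  (A2,C3,B3)→signed(B3,C3) ✓  (A2,C5,B2)→signed(B2,C5) ✓  (A3,C2,B1)→signed(B1,C2) ✓  (A3,C3,B1)→signed(B1,C3) ✓
Every restrictor triple satisfies the scope.

True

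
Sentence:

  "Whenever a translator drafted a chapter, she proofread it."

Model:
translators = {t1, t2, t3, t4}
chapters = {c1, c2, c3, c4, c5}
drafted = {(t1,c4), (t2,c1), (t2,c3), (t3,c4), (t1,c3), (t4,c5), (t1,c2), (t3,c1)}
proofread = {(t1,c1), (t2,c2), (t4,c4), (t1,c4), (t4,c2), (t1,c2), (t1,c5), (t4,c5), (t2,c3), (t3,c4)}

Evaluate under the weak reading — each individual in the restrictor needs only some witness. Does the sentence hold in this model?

"it" takes "a chapter" as antecedent — a donkey pronoun bound across the clause boundary.
Weak reading: every translator t with some drafted-chapter has at least one drafted-chapter c such that proofread(t,c).
Per translator: t1:✓  t2:✓  t3:✓  t4:✓
Every translator in the restrictor has a witness.

True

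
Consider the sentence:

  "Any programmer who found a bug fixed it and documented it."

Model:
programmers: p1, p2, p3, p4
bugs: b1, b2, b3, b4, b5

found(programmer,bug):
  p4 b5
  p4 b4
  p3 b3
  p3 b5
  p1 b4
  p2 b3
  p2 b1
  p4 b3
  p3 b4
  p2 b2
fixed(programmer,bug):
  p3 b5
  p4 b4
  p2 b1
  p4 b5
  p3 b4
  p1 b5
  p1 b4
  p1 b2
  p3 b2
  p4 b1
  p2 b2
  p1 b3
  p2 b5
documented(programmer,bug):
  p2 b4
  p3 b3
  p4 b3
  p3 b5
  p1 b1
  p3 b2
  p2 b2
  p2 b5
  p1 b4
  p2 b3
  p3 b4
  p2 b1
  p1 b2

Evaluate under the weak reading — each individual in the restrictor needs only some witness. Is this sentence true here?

"it" takes "a bug" as antecedent — a donkey pronoun bound across the clause boundary.
Weak reading: every programmer p with some found-bug has at least one found-bug b such that fixed(p,b) ∧ documented(p,b).
Per programmer: p1:✓  p2:✓  p3:✓  p4:✗
p4 has no witness among its found-bugs.

False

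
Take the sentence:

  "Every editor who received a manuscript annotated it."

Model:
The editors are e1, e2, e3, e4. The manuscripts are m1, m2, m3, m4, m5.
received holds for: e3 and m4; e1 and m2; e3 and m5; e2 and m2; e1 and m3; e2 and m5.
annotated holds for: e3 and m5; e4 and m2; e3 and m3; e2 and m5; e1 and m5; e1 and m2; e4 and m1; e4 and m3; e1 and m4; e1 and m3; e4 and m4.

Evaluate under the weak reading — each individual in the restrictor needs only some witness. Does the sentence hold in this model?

True

"it" takes "a manuscript" as antecedent — a donkey pronoun bound across the clause boundary.
Weak reading: every editor e with some received-manuscript has at least one received-manuscript m such that annotated(e,m).
Per editor: e1:✓  e2:✓  e3:✓
Every editor in the restrictor has a witness.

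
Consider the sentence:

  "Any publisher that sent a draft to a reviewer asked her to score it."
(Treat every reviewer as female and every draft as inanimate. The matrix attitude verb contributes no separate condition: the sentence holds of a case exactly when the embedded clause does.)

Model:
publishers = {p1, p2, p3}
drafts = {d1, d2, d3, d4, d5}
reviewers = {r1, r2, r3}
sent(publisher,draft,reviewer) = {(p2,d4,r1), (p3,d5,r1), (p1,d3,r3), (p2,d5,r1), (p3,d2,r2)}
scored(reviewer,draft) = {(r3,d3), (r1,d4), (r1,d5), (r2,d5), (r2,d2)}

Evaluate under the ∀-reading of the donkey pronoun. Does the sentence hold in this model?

True

"her" takes "a reviewer" as antecedent and "it" takes "a draft"; both are donkey pronouns co-varying with the restrictor.
Strong reading: for every (p,d,r) with sent(p,d,r), scored(r,d).
Restrictor triples: (p1,d3,r3)→scored(r3,d3) ✓  (p2,d4,r1)→scored(r1,d4) ✓  (p2,d5,r1)→scored(r1,d5) ✓  (p3,d2,r2)→scored(r2,d2) ✓  (p3,d5,r1)→scored(r1,d5) ✓
Every restrictor triple satisfies the scope.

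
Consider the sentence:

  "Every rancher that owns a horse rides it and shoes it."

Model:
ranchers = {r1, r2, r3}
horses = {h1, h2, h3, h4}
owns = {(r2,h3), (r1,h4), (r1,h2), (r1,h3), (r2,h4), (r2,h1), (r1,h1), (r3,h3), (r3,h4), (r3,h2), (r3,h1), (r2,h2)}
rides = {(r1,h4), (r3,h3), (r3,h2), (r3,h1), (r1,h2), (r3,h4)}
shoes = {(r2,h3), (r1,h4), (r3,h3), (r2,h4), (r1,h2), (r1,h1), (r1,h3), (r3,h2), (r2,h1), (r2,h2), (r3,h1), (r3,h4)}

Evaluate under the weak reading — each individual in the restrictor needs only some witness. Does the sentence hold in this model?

False

"it" takes "a horse" as antecedent — a donkey pronoun bound across the clause boundary.
Weak reading: every rancher r with some owns-horse has at least one owns-horse h such that rides(r,h) ∧ shoes(r,h).
Per rancher: r1:✓  r2:✗  r3:✓
r2 has no witness among its owns-horses.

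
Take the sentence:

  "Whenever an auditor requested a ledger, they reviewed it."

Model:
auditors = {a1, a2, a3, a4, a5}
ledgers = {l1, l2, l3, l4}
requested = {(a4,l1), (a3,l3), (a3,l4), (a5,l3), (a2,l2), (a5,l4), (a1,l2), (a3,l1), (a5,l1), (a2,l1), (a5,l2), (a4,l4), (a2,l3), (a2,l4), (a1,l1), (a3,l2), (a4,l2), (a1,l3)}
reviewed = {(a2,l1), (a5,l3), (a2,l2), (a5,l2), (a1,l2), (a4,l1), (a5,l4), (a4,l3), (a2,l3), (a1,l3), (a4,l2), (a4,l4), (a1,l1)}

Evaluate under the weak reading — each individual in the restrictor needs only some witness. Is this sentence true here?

False

"it" takes "a ledger" as antecedent — a donkey pronoun bound across the clause boundary.
Weak reading: every auditor a with some requested-ledger has at least one requested-ledger l such that reviewed(a,l).
Per auditor: a1:✓  a2:✓  a3:✗  a4:✓  a5:✓
a3 has no witness among its requested-ledgers.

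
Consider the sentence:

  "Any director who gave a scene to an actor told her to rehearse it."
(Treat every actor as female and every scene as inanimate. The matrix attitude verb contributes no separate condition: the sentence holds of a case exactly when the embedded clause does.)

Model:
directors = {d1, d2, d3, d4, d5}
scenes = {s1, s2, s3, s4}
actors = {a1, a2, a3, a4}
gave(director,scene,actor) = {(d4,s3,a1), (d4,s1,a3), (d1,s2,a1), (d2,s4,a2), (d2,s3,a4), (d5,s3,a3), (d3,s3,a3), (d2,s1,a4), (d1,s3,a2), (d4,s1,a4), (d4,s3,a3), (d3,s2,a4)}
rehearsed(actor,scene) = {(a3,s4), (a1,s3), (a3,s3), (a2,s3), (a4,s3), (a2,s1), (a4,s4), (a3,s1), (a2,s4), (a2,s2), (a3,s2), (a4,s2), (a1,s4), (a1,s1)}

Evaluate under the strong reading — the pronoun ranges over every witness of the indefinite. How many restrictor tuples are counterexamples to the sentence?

"her" takes "an actor" as antecedent and "it" takes "a scene"; both are donkey pronouns co-varying with the restrictor.
Strong reading: for every (d,s,a) with gave(d,s,a), rehearsed(a,s).
Restrictor triples: (d1,s2,a1)→rehearsed(a1,s2) ✗  (d1,s3,a2)→rehearsed(a2,s3) ✓  (d2,s1,a4)→rehearsed(a4,s1) ✗  (d2,s3,a4)→rehearsed(a4,s3) ✓  (d2,s4,a2)→rehearsed(a2,s4) ✓  (d3,s2,a4)→rehearsed(a4,s2) ✓  (d3,s3,a3)→rehearsed(a3,s3) ✓  (d4,s1,a3)→rehearsed(a3,s1) ✓  (d4,s1,a4)→rehearsed(a4,s1) ✗  (d4,s3,a1)→rehearsed(a1,s3) ✓  (d4,s3,a3)→rehearsed(a3,s3) ✓  (d5,s3,a3)→rehearsed(a3,s3) ✓
Counterexamples (restrictor triples failing the scope): 3.

3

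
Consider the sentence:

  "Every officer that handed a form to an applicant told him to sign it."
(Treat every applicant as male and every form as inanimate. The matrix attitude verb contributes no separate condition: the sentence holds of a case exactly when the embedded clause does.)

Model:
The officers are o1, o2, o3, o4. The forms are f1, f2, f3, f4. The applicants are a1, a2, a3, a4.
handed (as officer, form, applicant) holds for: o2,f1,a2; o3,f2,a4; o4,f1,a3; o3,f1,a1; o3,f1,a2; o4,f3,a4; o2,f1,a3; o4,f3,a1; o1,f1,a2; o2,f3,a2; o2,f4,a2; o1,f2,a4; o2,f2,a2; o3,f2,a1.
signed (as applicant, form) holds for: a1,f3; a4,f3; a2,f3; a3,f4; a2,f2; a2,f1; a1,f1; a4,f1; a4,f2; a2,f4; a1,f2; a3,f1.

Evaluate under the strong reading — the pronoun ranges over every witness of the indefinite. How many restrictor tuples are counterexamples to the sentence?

0

"him" takes "an applicant" as antecedent and "it" takes "a form"; both are donkey pronouns co-varying with the restrictor.
Strong reading: for every (o,f,a) with handed(o,f,a), signed(a,f).
Restrictor triples: (o1,f1,a2)→signed(a2,f1) ✓  (o1,f2,a4)→signed(a4,f2) ✓  (o2,f1,a2)→signed(a2,f1) ✓  (o2,f1,a3)→signed(a3,f1) ✓  (o2,f2,a2)→signed(a2,f2) ✓  (o2,f3,a2)→signed(a2,f3) ✓  (o2,f4,a2)→signed(a2,f4) ✓  (o3,f1,a1)→signed(a1,f1) ✓  (o3,f1,a2)→signed(a2,f1) ✓  (o3,f2,a1)→signed(a1,f2) ✓  (o3,f2,a4)→signed(a4,f2) ✓  (o4,f1,a3)→signed(a3,f1) ✓  (o4,f3,a1)→signed(a1,f3) ✓  (o4,f3,a4)→signed(a4,f3) ✓
Counterexamples (restrictor triples failing the scope): 0.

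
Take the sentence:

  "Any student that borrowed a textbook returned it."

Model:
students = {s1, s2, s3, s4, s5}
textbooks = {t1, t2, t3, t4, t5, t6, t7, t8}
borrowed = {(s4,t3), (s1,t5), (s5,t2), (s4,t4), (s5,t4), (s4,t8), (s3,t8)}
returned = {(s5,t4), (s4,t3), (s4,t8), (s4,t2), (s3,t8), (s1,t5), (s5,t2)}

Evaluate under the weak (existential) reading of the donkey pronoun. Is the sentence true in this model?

True

"it" takes "a textbook" as antecedent — a donkey pronoun bound across the clause boundary.
Weak reading: every student s with some borrowed-textbook has at least one borrowed-textbook t such that returned(s,t).
Per student: s1:✓  s3:✓  s4:✓  s5:✓
Every student in the restrictor has a witness.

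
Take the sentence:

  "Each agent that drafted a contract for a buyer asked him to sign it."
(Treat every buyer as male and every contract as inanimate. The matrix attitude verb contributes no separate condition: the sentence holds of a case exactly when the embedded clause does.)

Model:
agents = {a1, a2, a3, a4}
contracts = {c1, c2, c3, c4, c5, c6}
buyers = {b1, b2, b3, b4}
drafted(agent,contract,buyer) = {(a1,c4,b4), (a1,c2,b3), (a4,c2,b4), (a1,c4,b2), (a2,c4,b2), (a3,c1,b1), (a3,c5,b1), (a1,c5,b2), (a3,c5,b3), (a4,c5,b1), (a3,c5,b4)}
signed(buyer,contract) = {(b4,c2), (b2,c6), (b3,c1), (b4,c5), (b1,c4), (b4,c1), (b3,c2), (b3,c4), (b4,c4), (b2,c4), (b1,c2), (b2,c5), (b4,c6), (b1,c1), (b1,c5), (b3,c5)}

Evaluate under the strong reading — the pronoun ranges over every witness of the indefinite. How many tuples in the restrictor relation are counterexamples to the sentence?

"him" takes "a buyer" as antecedent and "it" takes "a contract"; both are donkey pronouns co-varying with the restrictor.
Strong reading: for every (a,c,b) with drafted(a,c,b), signed(b,c).
Restrictor triples: (a1,c2,b3)→signed(b3,c2) ✓  (a1,c4,b2)→signed(b2,c4) ✓  (a1,c4,b4)→signed(b4,c4) ✓  (a1,c5,b2)→signed(b2,c5) ✓  (a2,c4,b2)→signed(b2,c4) ✓  (a3,c1,b1)→signed(b1,c1) ✓  (a3,c5,b1)→signed(b1,c5) ✓  (a3,c5,b3)→signed(b3,c5) ✓  (a3,c5,b4)→signed(b4,c5) ✓  (a4,c2,b4)→signed(b4,c2) ✓  (a4,c5,b1)→signed(b1,c5) ✓
Counterexamples (restrictor triples failing the scope): 0.

0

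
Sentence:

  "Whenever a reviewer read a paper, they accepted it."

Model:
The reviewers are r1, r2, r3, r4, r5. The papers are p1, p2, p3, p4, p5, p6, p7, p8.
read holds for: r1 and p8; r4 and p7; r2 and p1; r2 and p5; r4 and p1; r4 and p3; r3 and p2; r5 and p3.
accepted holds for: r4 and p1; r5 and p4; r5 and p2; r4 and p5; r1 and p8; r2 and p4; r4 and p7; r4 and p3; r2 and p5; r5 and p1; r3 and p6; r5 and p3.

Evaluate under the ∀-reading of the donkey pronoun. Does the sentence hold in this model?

False

"it" takes "a paper" as antecedent — a donkey pronoun bound across the clause boundary.
Strong reading: for every (r,p) with read(r,p), accepted(r,p).
Restrictor pairs: (r1,p8) ✓  (r2,p1) ✗  (r2,p5) ✓  (r3,p2) ✗  (r4,p1) ✓  (r4,p3) ✓  (r4,p7) ✓  (r5,p3) ✓
Counterexample: (r2,p1) is in read but fails the scope.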